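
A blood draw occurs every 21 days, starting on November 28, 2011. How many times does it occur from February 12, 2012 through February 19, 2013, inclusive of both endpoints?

Occurrences land 21·i days after November 28, 2011 for i = 0, 1, 2, …
February 12, 2012 is 76 days after the start; 76 ÷ 21 = 3 remainder 13; since the remainder is 13, round up to i = 4. First occurrence in the window: #5 on February 20, 2012 (4×21 = 84 days in).
February 19, 2013 is 449 days after the start; 449 ÷ 21 = 21 remainder 8. Last occurrence in the window: #22 on February 11, 2013.
Occurrences #5 through #22: 18 in total.

18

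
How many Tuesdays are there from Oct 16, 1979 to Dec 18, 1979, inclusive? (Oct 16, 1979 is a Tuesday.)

10

Oct 16, 1979 is a Tuesday; the first Tuesday on or after it is Oct 16, 1979.
From Oct 16, 1979 to Dec 18, 1979: 15 + 30 + 18 = 63 days (rest of Oct, Nov, Dec).
63 ÷ 7 = 9 full weeks with remainder 0, so 9 more Tuesdays after the first → 10.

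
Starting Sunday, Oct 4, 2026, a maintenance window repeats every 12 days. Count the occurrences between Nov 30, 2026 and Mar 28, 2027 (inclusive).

Occurrences land 12·i days after Oct 4, 2026 for i = 0, 1, 2, …
Nov 30, 2026 is 57 days after the start; 57 ÷ 12 = 4 remainder 9; since the remainder is 9, round up to i = 5. First occurrence in the window: #6 on Dec 3, 2026 (5×12 = 60 days in).
Mar 28, 2027 is 175 days after the start; 175 ÷ 12 = 14 remainder 7. Last occurrence in the window: #15 on Mar 21, 2027.
Occurrences #6 through #15: 10 in total.

10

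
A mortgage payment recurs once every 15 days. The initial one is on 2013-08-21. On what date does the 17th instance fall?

2014-04-18

The 17th occurrence is 16 intervals after the first: 16 × 15 = 240 days after 2013-08-21.
August has 31 days — 10 days to the end of August leaves 230.
September has 30 days (200 left).
October has 31 days (169 left).
November has 30 days (139 left).
December has 31 days (108 left).
January has 31 days (77 left).
February has 28 days (49 left).
March has 31 days (18 left).
18 days into April → 2014-04-18.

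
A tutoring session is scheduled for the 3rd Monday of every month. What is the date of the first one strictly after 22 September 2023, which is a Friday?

September 2023 starts on a Friday; its first Monday is the 4th, so the 3rd Monday is the 18th — 18 September 2023.
That is not after 22 September 2023, so look at October 2023.
October 2023 starts on a Sunday; its first Monday is the 2nd, so the 3rd Monday is the 16th — 16 October 2023.

16 October 2023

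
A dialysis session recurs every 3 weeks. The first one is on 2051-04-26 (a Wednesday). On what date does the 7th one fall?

The 7th occurrence is 6 intervals after the first: 6 × 21 = 126 days after 2051-04-26.
April has 30 days — 4 days to the end of April leaves 122.
May has 31 days (91 left).
June has 30 days (61 left).
July has 31 days (30 left).
30 days into August → 2051-08-30.

2051-08-30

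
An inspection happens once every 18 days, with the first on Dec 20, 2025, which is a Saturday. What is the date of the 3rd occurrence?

The 3rd occurrence is 2 intervals after the first: 2 × 18 = 36 days after Dec 20, 2025.
Dec has 31 days — 11 days to the end of Dec leaves 25.
25 days into Jan → Jan 25, 2026.

Jan 25, 2026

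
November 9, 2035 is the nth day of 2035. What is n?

Days in months before November: 31 + 28 + 31 + 30 + 31 + 30 + 31 + 31 + 30 + 31 = 304.
Plus 9 days into November → day 313.

313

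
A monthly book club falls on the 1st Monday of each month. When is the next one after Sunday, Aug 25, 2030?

Aug 2030 starts on a Thursday, so its 1st Monday is Aug 5, 2030 (4 days in).
That is not after Aug 25, 2030, so look at Sep 2030.
Sep 2030 starts on a Sunday, so its 1st Monday is Sep 2, 2030 (1 day in).

Sep 2, 2030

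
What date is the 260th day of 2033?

2033-09-17

January has 31 days (260 − 31 = 229 remain).
February has 28 days (229 − 28 = 201 remain).
March has 31 days (201 − 31 = 170 remain).
April has 30 days (170 − 30 = 140 remain).
May has 31 days (140 − 31 = 109 remain).
June has 30 days (109 − 30 = 79 remain).
July has 31 days (79 − 31 = 48 remain).
August has 31 days (48 − 31 = 17 remain).
17 into September → September 17.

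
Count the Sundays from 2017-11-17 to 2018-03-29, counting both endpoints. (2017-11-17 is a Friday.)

19

2017-11-17 is a Friday; the first Sunday on or after it is 2017-11-19 (2 days later).
From 2017-11-19 to 2018-03-29: 11 + 31 + 31 + 28 + 29 = 130 days (rest of November, December, January, February, March).
130 ÷ 7 = 18 full weeks with remainder 4, so 18 more Sundays after the first → 19.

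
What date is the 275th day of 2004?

1 October 2004

January has 31 days (275 − 31 = 244 remain).
February has 29 days (244 − 29 = 215 remain).
March has 31 days (215 − 31 = 184 remain).
April has 30 days (184 − 30 = 154 remain).
May has 31 days (154 − 31 = 123 remain).
June has 30 days (123 − 30 = 93 remain).
July has 31 days (93 − 31 = 62 remain).
August has 31 days (62 − 31 = 31 remain).
September has 30 days (31 − 30 = 1 remain).
1 into October → October 1.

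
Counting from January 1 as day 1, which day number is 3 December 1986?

337

Days in months before December: 31 + 28 + 31 + 30 + 31 + 30 + 31 + 31 + 30 + 31 + 30 = 334.
Plus 3 days into December → day 337.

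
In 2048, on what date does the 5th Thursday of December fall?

2048-12-31

The first Thursday of December 2048 is December 3.
The 5th Thursday is 4 weeks later: 3 + 28 = 31.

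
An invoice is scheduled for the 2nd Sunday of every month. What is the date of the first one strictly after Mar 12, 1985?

Mar 1985 starts on a Friday; its first Sunday is the 3rd, so the 2nd Sunday is the 10th — Mar 10, 1985.
That is not after Mar 12, 1985, so look at Apr 1985.
Apr 1985 starts on a Monday; its first Sunday is the 7th, so the 2nd Sunday is the 14th — Apr 14, 1985.

Apr 14, 1985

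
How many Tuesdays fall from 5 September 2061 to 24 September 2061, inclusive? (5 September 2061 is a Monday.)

5 September 2061 is a Monday; the first Tuesday on or after it is 6 September 2061 (1 day later).
From 6 September 2061 to 24 September 2061 is 24 − 6 = 18 days.
18 ÷ 7 = 2 full weeks with remainder 4, so 2 more Tuesdays after the first → 3.

3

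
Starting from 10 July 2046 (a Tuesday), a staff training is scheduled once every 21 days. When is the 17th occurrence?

The 17th occurrence is 16 intervals after the first: 16 × 21 = 336 days after 10 July 2046.
July has 31 days — 21 days to the end of July leaves 315.
August has 31 days (284 left).
September has 30 days (254 left).
October has 31 days (223 left).
November has 30 days (193 left).
December has 31 days (162 left).
January has 31 days (131 left).
February has 28 days (103 left).
March has 31 days (72 left).
April has 30 days (42 left).
May has 31 days (11 left).
11 days into June → 11 June 2047.

11 June 2047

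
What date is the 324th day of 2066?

January has 31 days (324 − 31 = 293 remain).
February has 28 days (293 − 28 = 265 remain).
March has 31 days (265 − 31 = 234 remain).
April has 30 days (234 − 30 = 204 remain).
May has 31 days (204 − 31 = 173 remain).
June has 30 days (173 − 30 = 143 remain).
July has 31 days (143 − 31 = 112 remain).
August has 31 days (112 − 31 = 81 remain).
September has 30 days (81 − 30 = 51 remain).
October has 31 days (51 − 31 = 20 remain).
20 into November → November 20.

November 20, 2066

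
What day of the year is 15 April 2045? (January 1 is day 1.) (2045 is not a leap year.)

Days in months before April: 31 + 28 + 31 = 90.
Plus 15 days into April → day 105.

105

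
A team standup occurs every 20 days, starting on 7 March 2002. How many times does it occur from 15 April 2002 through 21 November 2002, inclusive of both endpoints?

Occurrences land 20·i days after 7 March 2002 for i = 0, 1, 2, …
15 April 2002 is 39 days after the start; 39 ÷ 20 = 1 remainder 19; since the remainder is 19, round up to i = 2. First occurrence in the window: #3 on 16 April 2002 (2×20 = 40 days in).
21 November 2002 is 259 days after the start; 259 ÷ 20 = 12 remainder 19. Last occurrence in the window: #13 on 2 November 2002.
Occurrences #3 through #13: 11 in total.

11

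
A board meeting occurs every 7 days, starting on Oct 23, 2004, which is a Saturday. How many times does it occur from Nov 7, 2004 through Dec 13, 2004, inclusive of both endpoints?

5

Occurrences land 7·i days after Oct 23, 2004 for i = 0, 1, 2, …
Nov 7, 2004 is 15 days after the start; 15 ÷ 7 = 2 remainder 1; since the remainder is 1, round up to i = 3. First occurrence in the window: #4 on Nov 13, 2004 (3×7 = 21 days in).
Dec 13, 2004 is 51 days after the start; 51 ÷ 7 = 7 remainder 2. Last occurrence in the window: #8 on Dec 11, 2004.
Occurrences #4 through #8: 5 in total.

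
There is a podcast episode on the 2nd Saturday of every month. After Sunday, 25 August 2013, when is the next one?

14 September 2013

August 2013 starts on a Thursday; its first Saturday is the 3rd, so the 2nd Saturday is the 10th — 10 August 2013.
That is not after 25 August 2013, so look at September 2013.
September 2013 starts on a Sunday; its first Saturday is the 7th, so the 2nd Saturday is the 14th — 14 September 2013.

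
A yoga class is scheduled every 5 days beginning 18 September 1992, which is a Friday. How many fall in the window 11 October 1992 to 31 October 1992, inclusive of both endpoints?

4

Occurrences land 5·i days after 18 September 1992 for i = 0, 1, 2, …
11 October 1992 is 23 days after the start; 23 ÷ 5 = 4 remainder 3; since the remainder is 3, round up to i = 5. First occurrence in the window: #6 on 13 October 1992 (5×5 = 25 days in).
31 October 1992 is 43 days after the start; 43 ÷ 5 = 8 remainder 3. Last occurrence in the window: #9 on 28 October 1992.
Occurrences #6 through #9: 4 in total.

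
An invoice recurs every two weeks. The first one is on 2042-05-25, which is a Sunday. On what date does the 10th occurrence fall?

2042-09-28

The 10th occurrence is 9 intervals after the first: 9 × 14 = 126 days after 2042-05-25.
May has 31 days — 6 days to the end of May leaves 120.
June has 30 days (90 left).
July has 31 days (59 left).
August has 31 days (28 left).
28 days into September → 2042-09-28.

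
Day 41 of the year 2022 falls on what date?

January has 31 days (41 − 31 = 10 remain).
10 into February → February 10.

February 10, 2022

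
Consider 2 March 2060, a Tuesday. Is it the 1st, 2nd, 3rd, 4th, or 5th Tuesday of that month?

1st

Day 2 falls in week ⌈2/7⌉ of the month.
Days 1–7 hold the 1st Tuesday, 8–14 the 2nd, 15–21 the 3rd, 22–28 the 4th, 29–31 the 5th.
2 is in the range for the 1st.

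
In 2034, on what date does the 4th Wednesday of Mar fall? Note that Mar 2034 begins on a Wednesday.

Mar 22, 2034

Mar 2034 begins on a Wednesday, so the first Wednesday is Mar 1.
The 4th Wednesday is 3 weeks later: 1 + 21 = 22.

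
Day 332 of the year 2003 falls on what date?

2003-11-28

January has 31 days (332 − 31 = 301 remain).
February has 28 days (301 − 28 = 273 remain).
March has 31 days (273 − 31 = 242 remain).
April has 30 days (242 − 30 = 212 remain).
May has 31 days (212 − 31 = 181 remain).
June has 30 days (181 − 30 = 151 remain).
July has 31 days (151 − 31 = 120 remain).
August has 31 days (120 − 31 = 89 remain).
September has 30 days (89 − 30 = 59 remain).
October has 31 days (59 − 31 = 28 remain).
28 into November → November 28.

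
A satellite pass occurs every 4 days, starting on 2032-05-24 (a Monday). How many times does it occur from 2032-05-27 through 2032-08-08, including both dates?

19

Occurrences land 4·i days after 2032-05-24 for i = 0, 1, 2, …
2032-05-27 is 3 days after the start; 3 ÷ 4 = 0 remainder 3; since the remainder is 3, round up to i = 1. First occurrence in the window: #2 on 2032-05-28 (1×4 = 4 days in).
2032-08-08 is 76 days after the start; 76 ÷ 4 = 19 remainder 0. Last occurrence in the window: #20 on 2032-08-08.
Occurrences #2 through #20: 19 in total.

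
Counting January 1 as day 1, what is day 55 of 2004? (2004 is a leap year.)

Jan has 31 days (55 − 31 = 24 remain).
24 into Feb → Feb 24.

Feb 24, 2004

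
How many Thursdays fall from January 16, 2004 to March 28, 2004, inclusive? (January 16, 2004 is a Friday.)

10

January 16, 2004 is a Friday; the first Thursday on or after it is January 22, 2004 (6 days later).
From January 22, 2004 to March 28, 2004: 9 + 29 + 28 = 66 days (rest of January, February, March).
66 ÷ 7 = 9 full weeks with remainder 3, so 9 more Thursdays after the first → 10.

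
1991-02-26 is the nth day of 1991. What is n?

Days in months before February: 31 = 31.
Plus 26 days into February → day 57.

57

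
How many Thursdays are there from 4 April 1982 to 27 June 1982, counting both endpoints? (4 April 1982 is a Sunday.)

12

4 April 1982 is a Sunday; the first Thursday on or after it is 8 April 1982 (4 days later).
From 8 April 1982 to 27 June 1982: 22 + 31 + 27 = 80 days (rest of April, May, June).
80 ÷ 7 = 11 full weeks with remainder 3, so 11 more Thursdays after the first → 12.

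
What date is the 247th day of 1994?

January has 31 days (247 − 31 = 216 remain).
February has 28 days (216 − 28 = 188 remain).
March has 31 days (188 − 31 = 157 remain).
April has 30 days (157 − 30 = 127 remain).
May has 31 days (127 − 31 = 96 remain).
June has 30 days (96 − 30 = 66 remain).
July has 31 days (66 − 31 = 35 remain).
August has 31 days (35 − 31 = 4 remain).
4 into September → September 4.

4 September 1994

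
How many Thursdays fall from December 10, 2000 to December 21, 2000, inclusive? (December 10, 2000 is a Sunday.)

December 10, 2000 is a Sunday; the first Thursday on or after it is December 14, 2000 (4 days later).
From December 14, 2000 to December 21, 2000 is 21 − 14 = 7 days.
7 ÷ 7 = 1 full weeks with remainder 0, so 1 more Thursdays after the first → 2.

2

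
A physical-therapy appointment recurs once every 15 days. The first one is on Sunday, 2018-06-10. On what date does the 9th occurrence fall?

2018-10-08

The 9th occurrence is 8 intervals after the first: 8 × 15 = 120 days after 2018-06-10.
June has 30 days — 20 days to the end of June leaves 100.
July has 31 days (69 left).
August has 31 days (38 left).
September has 30 days (8 left).
8 days into October → 2018-10-08.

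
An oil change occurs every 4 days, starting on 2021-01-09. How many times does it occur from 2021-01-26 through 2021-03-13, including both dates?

Occurrences land 4·i days after 2021-01-09 for i = 0, 1, 2, …
2021-01-26 is 17 days after the start; 17 ÷ 4 = 4 remainder 1; since the remainder is 1, round up to i = 5. First occurrence in the window: #6 on 2021-01-29 (5×4 = 20 days in).
2021-03-13 is 63 days after the start; 63 ÷ 4 = 15 remainder 3. Last occurrence in the window: #16 on 2021-03-10.
Occurrences #6 through #16: 11 in total.

11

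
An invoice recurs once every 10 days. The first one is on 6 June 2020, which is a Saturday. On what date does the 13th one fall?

4 October 2020

The 13th occurrence is 12 intervals after the first: 12 × 10 = 120 days after 6 June 2020.
June has 30 days — 24 days to the end of June leaves 96.
July has 31 days (65 left).
August has 31 days (34 left).
September has 30 days (4 left).
4 days into October → 4 October 2020.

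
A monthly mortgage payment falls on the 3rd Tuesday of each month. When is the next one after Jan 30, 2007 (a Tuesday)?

Feb 20, 2007

Jan 2007 starts on a Monday; its first Tuesday is the 2nd, so the 3rd Tuesday is the 16th — Jan 16, 2007.
That is not after Jan 30, 2007, so look at Feb 2007.
Feb 2007 starts on a Thursday; its first Tuesday is the 6th, so the 3rd Tuesday is the 20th — Feb 20, 2007.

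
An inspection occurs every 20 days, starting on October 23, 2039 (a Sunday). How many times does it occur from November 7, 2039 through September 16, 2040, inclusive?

Occurrences land 20·i days after October 23, 2039 for i = 0, 1, 2, …
November 7, 2039 is 15 days after the start; 15 ÷ 20 = 0 remainder 15; since the remainder is 15, round up to i = 1. First occurrence in the window: #2 on November 12, 2039 (1×20 = 20 days in).
September 16, 2040 is 329 days after the start; 329 ÷ 20 = 16 remainder 9. Last occurrence in the window: #17 on September 7, 2040.
Occurrences #2 through #17: 16 in total.

16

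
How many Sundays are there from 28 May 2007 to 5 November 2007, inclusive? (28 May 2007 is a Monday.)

23

28 May 2007 is a Monday; the first Sunday on or after it is 3 June 2007 (6 days later).
From 3 June 2007 to 5 November 2007: 27 + 31 + 31 + 30 + 31 + 5 = 155 days (rest of June, July, August, September, October, November).
155 ÷ 7 = 22 full weeks with remainder 1, so 22 more Sundays after the first → 23.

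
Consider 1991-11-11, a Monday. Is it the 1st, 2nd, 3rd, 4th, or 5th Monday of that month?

2nd

Day 11 falls in week ⌈11/7⌉ of the month.
Days 1–7 hold the 1st Monday, 8–14 the 2nd, 15–21 the 3rd, 22–28 the 4th, 29–31 the 5th.
11 is in the range for the 2nd.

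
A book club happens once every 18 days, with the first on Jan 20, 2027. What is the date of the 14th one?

Sep 11, 2027

The 14th occurrence is 13 intervals after the first: 13 × 18 = 234 days after Jan 20, 2027.
Jan has 31 days — 11 days to the end of Jan leaves 223.
Feb has 28 days (195 left).
Mar has 31 days (164 left).
Apr has 30 days (134 left).
May has 31 days (103 left).
Jun has 30 days (73 left).
Jul has 31 days (42 left).
Aug has 31 days (11 left).
11 days into Sep → Sep 11, 2027.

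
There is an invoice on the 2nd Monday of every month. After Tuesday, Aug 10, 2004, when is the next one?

Aug 2004 starts on a Sunday; its first Monday is the 2nd, so the 2nd Monday is the 9th — Aug 9, 2004.
That is not after Aug 10, 2004, so look at Sep 2004.
Sep 2004 starts on a Wednesday; its first Monday is the 6th, so the 2nd Monday is the 13th — Sep 13, 2004.

Sep 13, 2004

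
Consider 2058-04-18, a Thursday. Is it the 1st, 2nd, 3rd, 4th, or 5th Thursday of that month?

Day 18 falls in week ⌈18/7⌉ of the month.
Days 1–7 hold the 1st Thursday, 8–14 the 2nd, 15–21 the 3rd, 22–28 the 4th, 29–31 the 5th.
18 is in the range for the 3rd.

3rd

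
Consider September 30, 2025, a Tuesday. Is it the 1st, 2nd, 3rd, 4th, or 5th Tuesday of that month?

Day 30 falls in week ⌈30/7⌉ of the month.
Days 1–7 hold the 1st Tuesday, 8–14 the 2nd, 15–21 the 3rd, 22–28 the 4th, 29–31 the 5th.
30 is in the range for the 5th.

5th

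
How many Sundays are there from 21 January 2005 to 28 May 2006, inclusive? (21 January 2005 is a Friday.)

71

21 January 2005 is a Friday; the first Sunday on or after it is 23 January 2005 (2 days later).
From 23 January 2005 to 28 May 2006: 342 + 148 = 490 days (rest of 2005, to 28 May 2006 in 2006).
490 ÷ 7 = 70 full weeks with remainder 0, so 70 more Sundays after the first → 71.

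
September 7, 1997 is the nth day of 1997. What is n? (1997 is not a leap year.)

Days in months before September: 31 + 28 + 31 + 30 + 31 + 30 + 31 + 31 = 243.
Plus 7 days into September → day 250.

250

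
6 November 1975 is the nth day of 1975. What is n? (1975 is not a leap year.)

310

Days in months before November: 31 + 28 + 31 + 30 + 31 + 30 + 31 + 31 + 30 + 31 = 304.
Plus 6 days into November → day 310.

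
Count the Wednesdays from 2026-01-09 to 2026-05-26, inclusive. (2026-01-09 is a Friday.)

19

2026-01-09 is a Friday; the first Wednesday on or after it is 2026-01-14 (5 days later).
From 2026-01-14 to 2026-05-26: 17 + 28 + 31 + 30 + 26 = 132 days (rest of January, February, March, April, May).
132 ÷ 7 = 18 full weeks with remainder 6, so 18 more Wednesdays after the first → 19.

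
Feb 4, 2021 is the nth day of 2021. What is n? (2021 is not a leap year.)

35

Days in months before Feb: 31 = 31.
Plus 4 days into Feb → day 35.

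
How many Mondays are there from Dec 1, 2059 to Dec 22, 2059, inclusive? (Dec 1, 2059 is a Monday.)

Dec 1, 2059 is a Monday; the first Monday on or after it is Dec 1, 2059.
From Dec 1, 2059 to Dec 22, 2059 is 22 − 1 = 21 days.
21 ÷ 7 = 3 full weeks with remainder 0, so 3 more Mondays after the first → 4.

4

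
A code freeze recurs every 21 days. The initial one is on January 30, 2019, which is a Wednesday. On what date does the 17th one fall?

The 17th occurrence is 16 intervals after the first: 16 × 21 = 336 days after January 30, 2019.
January has 31 days — 1 day to the end of January leaves 335.
February has 28 days (307 left).
March has 31 days (276 left).
April has 30 days (246 left).
May has 31 days (215 left).
June has 30 days (185 left).
July has 31 days (154 left).
August has 31 days (123 left).
September has 30 days (93 left).
October has 31 days (62 left).
November has 30 days (32 left).
December has 31 days (1 left).
1 day into January → January 1, 2020.

January 1, 2020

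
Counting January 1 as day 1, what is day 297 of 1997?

January has 31 days (297 − 31 = 266 remain).
February has 28 days (266 − 28 = 238 remain).
March has 31 days (238 − 31 = 207 remain).
April has 30 days (207 − 30 = 177 remain).
May has 31 days (177 − 31 = 146 remain).
June has 30 days (146 − 30 = 116 remain).
July has 31 days (116 − 31 = 85 remain).
August has 31 days (85 − 31 = 54 remain).
September has 30 days (54 − 30 = 24 remain).
24 into October → October 24.

October 24, 1997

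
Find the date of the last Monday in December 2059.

The first Monday of December 2059 is December 1.
December 2059 has 31 days. Adding weeks: 1, 8, 15, 22, 29 — the last one ≤ 31 is the 29th.

29 December 2059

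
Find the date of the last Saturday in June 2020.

June 2020 begins on a Monday, so the first Saturday is June 6 (5 days later).
June 2020 has 30 days. Adding weeks: 6, 13, 20, 27 — the last one ≤ 30 is the 27th.

June 27, 2020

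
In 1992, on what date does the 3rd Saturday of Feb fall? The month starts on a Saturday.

Feb 15, 1992

Feb 1992 begins on a Saturday, so the first Saturday is Feb 1.
The 3rd Saturday is 2 weeks later: 1 + 14 = 15.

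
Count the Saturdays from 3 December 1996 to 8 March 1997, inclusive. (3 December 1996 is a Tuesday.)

14

3 December 1996 is a Tuesday; the first Saturday on or after it is 7 December 1996 (4 days later).
From 7 December 1996 to 8 March 1997: 24 + 31 + 28 + 8 = 91 days (rest of December, January, February, March).
91 ÷ 7 = 13 full weeks with remainder 0, so 13 more Saturdays after the first → 14.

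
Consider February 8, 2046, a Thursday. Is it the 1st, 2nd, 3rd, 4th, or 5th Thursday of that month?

2nd

Day 8 falls in week ⌈8/7⌉ of the month.
Days 1–7 hold the 1st Thursday, 8–14 the 2nd, 15–21 the 3rd, 22–28 the 4th, 29–31 the 5th.
8 is in the range for the 2nd.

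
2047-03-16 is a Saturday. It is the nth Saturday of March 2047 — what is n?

3rd

Day 16 falls in week ⌈16/7⌉ of the month.
Days 1–7 hold the 1st Saturday, 8–14 the 2nd, 15–21 the 3rd, 22–28 the 4th, 29–31 the 5th.
16 is in the range for the 3rd.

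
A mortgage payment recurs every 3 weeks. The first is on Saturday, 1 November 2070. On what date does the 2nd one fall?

22 November 2070

The 2nd occurrence is 1 interval after the first: 1 × 21 = 21 days after 1 November 2070.
21 days later is 22 November 2070.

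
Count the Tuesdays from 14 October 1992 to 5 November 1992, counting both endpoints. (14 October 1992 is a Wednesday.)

3

14 October 1992 is a Wednesday; the first Tuesday on or after it is 20 October 1992 (6 days later).
From 20 October 1992 to 5 November 1992: 11 + 5 = 16 days (rest of October, November).
16 ÷ 7 = 2 full weeks with remainder 2, so 2 more Tuesdays after the first → 3.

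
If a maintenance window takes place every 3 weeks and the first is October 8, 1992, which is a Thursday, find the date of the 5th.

The 5th occurrence is 4 intervals after the first: 4 × 21 = 84 days after October 8, 1992.
October has 31 days — 23 days to the end of October leaves 61.
November has 30 days (31 left).
31 days into December → December 31, 1992.

December 31, 1992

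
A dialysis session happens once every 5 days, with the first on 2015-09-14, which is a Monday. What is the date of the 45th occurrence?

2016-04-21

The 45th occurrence is 44 intervals after the first: 44 × 5 = 220 days after 2015-09-14.
September has 30 days — 16 days to the end of September leaves 204.
October has 31 days (173 left).
November has 30 days (143 left).
December has 31 days (112 left).
January has 31 days (81 left).
February has 29 days (52 left).
March has 31 days (21 left).
21 days into April → 2016-04-21.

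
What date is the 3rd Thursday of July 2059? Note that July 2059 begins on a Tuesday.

2059-07-17

July 2059 begins on a Tuesday, so the first Thursday is July 3 (2 days later).
The 3rd Thursday is 2 weeks later: 3 + 14 = 17.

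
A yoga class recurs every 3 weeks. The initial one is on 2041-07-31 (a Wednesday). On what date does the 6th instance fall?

The 6th occurrence is 5 intervals after the first: 5 × 21 = 105 days after 2041-07-31.
July has 31 days — 0 days to the end of July leaves 105.
August has 31 days (74 left).
September has 30 days (44 left).
October has 31 days (13 left).
13 days into November → 2041-11-13.

2041-11-13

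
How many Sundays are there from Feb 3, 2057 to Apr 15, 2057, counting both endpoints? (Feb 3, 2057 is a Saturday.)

Feb 3, 2057 is a Saturday; the first Sunday on or after it is Feb 4, 2057 (1 day later).
From Feb 4, 2057 to Apr 15, 2057: 24 + 31 + 15 = 70 days (rest of Feb, Mar, Apr).
70 ÷ 7 = 10 full weeks with remainder 0, so 10 more Sundays after the first → 11.

11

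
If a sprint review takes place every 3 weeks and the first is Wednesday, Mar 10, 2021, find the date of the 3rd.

The 3rd occurrence is 2 intervals after the first: 2 × 21 = 42 days after Mar 10, 2021.
Mar has 31 days — 21 days to the end of Mar leaves 21.
21 days into Apr → Apr 21, 2021.

Apr 21, 2021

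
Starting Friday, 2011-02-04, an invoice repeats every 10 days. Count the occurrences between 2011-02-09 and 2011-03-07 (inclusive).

3

Occurrences land 10·i days after 2011-02-04 for i = 0, 1, 2, …
2011-02-09 is 5 days after the start; 5 ÷ 10 = 0 remainder 5; since the remainder is 5, round up to i = 1. First occurrence in the window: #2 on 2011-02-14 (1×10 = 10 days in).
2011-03-07 is 31 days after the start; 31 ÷ 10 = 3 remainder 1. Last occurrence in the window: #4 on 2011-03-06.
Occurrences #2 through #4: 3 in total.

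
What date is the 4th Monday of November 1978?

November 1978 begins on a Wednesday, so the first Monday is November 6 (5 days later).
The 4th Monday is 3 weeks later: 6 + 21 = 27.

November 27, 1978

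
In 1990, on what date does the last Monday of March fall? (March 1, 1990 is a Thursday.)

March 1990 begins on a Thursday, so the first Monday is March 5 (4 days later).
March 1990 has 31 days. Adding weeks: 5, 12, 19, 26 — the last one ≤ 31 is the 26th.

26 March 1990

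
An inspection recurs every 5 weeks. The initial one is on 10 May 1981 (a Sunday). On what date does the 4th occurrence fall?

The 4th occurrence is 3 intervals after the first: 3 × 35 = 105 days after 10 May 1981.
May has 31 days — 21 days to the end of May leaves 84.
June has 30 days (54 left).
July has 31 days (23 left).
23 days into August → 23 August 1981.

23 August 1981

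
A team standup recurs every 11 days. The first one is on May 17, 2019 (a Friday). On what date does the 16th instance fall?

The 16th occurrence is 15 intervals after the first: 15 × 11 = 165 days after May 17, 2019.
May has 31 days — 14 days to the end of May leaves 151.
Jun has 30 days (121 left).
Jul has 31 days (90 left).
Aug has 31 days (59 left).
Sep has 30 days (29 left).
29 days into Oct → Oct 29, 2019.

Oct 29, 2019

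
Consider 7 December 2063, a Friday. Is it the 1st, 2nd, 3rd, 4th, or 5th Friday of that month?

Day 7 falls in week ⌈7/7⌉ of the month.
Days 1–7 hold the 1st Friday, 8–14 the 2nd, 15–21 the 3rd, 22–28 the 4th, 29–31 the 5th.
7 is in the range for the 1st.

1st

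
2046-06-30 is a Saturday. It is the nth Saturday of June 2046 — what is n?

Day 30 falls in week ⌈30/7⌉ of the month.
Days 1–7 hold the 1st Saturday, 8–14 the 2nd, 15–21 the 3rd, 22–28 the 4th, 29–31 the 5th.
30 is in the range for the 5th.

5th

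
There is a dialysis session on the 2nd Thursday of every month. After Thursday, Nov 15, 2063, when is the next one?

Dec 13, 2063

Nov 2063 starts on a Thursday; its first Thursday is the 1st, so the 2nd Thursday is the 8th — Nov 8, 2063.
That is not after Nov 15, 2063, so look at Dec 2063.
Dec 2063 starts on a Saturday; its first Thursday is the 6th, so the 2nd Thursday is the 13th — Dec 13, 2063.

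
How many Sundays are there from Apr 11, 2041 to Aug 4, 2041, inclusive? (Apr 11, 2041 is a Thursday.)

17

Apr 11, 2041 is a Thursday; the first Sunday on or after it is Apr 14, 2041 (3 days later).
From Apr 14, 2041 to Aug 4, 2041: 16 + 31 + 30 + 31 + 4 = 112 days (rest of Apr, May, Jun, Jul, Aug).
112 ÷ 7 = 16 full weeks with remainder 0, so 16 more Sundays after the first → 17.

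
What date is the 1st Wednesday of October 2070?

2070-10-01

October 2070 begins on a Wednesday, so the first Wednesday is October 1.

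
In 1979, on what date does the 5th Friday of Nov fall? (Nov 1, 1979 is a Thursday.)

Nov 30, 1979

Nov 1979 begins on a Thursday, so the first Friday is Nov 2 (1 day later).
The 5th Friday is 4 weeks later: 2 + 28 = 30.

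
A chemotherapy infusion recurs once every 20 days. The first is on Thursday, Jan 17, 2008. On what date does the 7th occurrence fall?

The 7th occurrence is 6 intervals after the first: 6 × 20 = 120 days after Jan 17, 2008.
Jan has 31 days — 14 days to the end of Jan leaves 106.
Feb has 29 days (77 left).
Mar has 31 days (46 left).
Apr has 30 days (16 left).
16 days into May → May 16, 2008.

May 16, 2008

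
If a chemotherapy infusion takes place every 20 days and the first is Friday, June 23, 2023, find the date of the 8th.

The 8th occurrence is 7 intervals after the first: 7 × 20 = 140 days after June 23, 2023.
June has 30 days — 7 days to the end of June leaves 133.
July has 31 days (102 left).
August has 31 days (71 left).
September has 30 days (41 left).
October has 31 days (10 left).
10 days into November → November 10, 2023.

November 10, 2023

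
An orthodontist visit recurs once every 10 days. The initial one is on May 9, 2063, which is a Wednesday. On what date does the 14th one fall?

The 14th occurrence is 13 intervals after the first: 13 × 10 = 130 days after May 9, 2063.
May has 31 days — 22 days to the end of May leaves 108.
Jun has 30 days (78 left).
Jul has 31 days (47 left).
Aug has 31 days (16 left).
16 days into Sep → Sep 16, 2063.

Sep 16, 2063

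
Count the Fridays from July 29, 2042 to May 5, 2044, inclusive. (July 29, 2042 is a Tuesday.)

92

July 29, 2042 is a Tuesday; the first Friday on or after it is August 1, 2042 (3 days later).
From August 1, 2042 to May 5, 2044: 152 + 365 + 126 = 643 days (rest of 2042, 2043, to May 5, 2044 in 2044).
643 ÷ 7 = 91 full weeks with remainder 6, so 91 more Fridays after the first → 92.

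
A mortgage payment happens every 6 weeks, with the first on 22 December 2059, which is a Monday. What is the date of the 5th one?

7 June 2060

The 5th occurrence is 4 intervals after the first: 4 × 42 = 168 days after 22 December 2059.
December has 31 days — 9 days to the end of December leaves 159.
January has 31 days (128 left).
February has 29 days (99 left).
March has 31 days (68 left).
April has 30 days (38 left).
May has 31 days (7 left).
7 days into June → 7 June 2060.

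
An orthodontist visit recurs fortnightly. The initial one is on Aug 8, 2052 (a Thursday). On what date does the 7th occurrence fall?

The 7th occurrence is 6 intervals after the first: 6 × 14 = 84 days after Aug 8, 2052.
Aug has 31 days — 23 days to the end of Aug leaves 61.
Sep has 30 days (31 left).
31 days into Oct → Oct 31, 2052.

Oct 31, 2052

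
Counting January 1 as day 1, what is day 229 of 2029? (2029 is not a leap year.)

January has 31 days (229 − 31 = 198 remain).
February has 28 days (198 − 28 = 170 remain).
March has 31 days (170 − 31 = 139 remain).
April has 30 days (139 − 30 = 109 remain).
May has 31 days (109 − 31 = 78 remain).
June has 30 days (78 − 30 = 48 remain).
July has 31 days (48 − 31 = 17 remain).
17 into August → August 17.

August 17, 2029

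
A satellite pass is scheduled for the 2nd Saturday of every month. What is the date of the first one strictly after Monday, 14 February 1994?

February 1994 starts on a Tuesday; its first Saturday is the 5th, so the 2nd Saturday is the 12th — 12 February 1994.
That is not after 14 February 1994, so look at March 1994.
March 1994 starts on a Tuesday; its first Saturday is the 5th, so the 2nd Saturday is the 12th — 12 March 1994.

12 March 1994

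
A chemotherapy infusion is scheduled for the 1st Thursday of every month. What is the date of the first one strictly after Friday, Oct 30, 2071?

Oct 2071 starts on a Thursday, so its 1st Thursday is Oct 1, 2071.
That is not after Oct 30, 2071, so look at Nov 2071.
Nov 2071 starts on a Sunday, so its 1st Thursday is Nov 5, 2071 (4 days in).

Nov 5, 2071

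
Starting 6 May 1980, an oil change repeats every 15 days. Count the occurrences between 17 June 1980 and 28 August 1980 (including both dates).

Occurrences land 15·i days after 6 May 1980 for i = 0, 1, 2, …
17 June 1980 is 42 days after the start; 42 ÷ 15 = 2 remainder 12; since the remainder is 12, round up to i = 3. First occurrence in the window: #4 on 20 June 1980 (3×15 = 45 days in).
28 August 1980 is 114 days after the start; 114 ÷ 15 = 7 remainder 9. Last occurrence in the window: #8 on 19 August 1980.
Occurrences #4 through #8: 5 in total.

5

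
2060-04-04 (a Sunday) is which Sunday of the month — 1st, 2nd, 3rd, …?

1st

Day 4 falls in week ⌈4/7⌉ of the month.
Days 1–7 hold the 1st Sunday, 8–14 the 2nd, 15–21 the 3rd, 22–28 the 4th, 29–31 the 5th.
4 is in the range for the 1st.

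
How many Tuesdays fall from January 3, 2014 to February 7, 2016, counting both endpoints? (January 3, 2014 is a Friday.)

January 3, 2014 is a Friday; the first Tuesday on or after it is January 7, 2014 (4 days later).
From January 7, 2014 to February 7, 2016: 358 + 365 + 38 = 761 days (rest of 2014, 2015, to February 7, 2016 in 2016).
761 ÷ 7 = 108 full weeks with remainder 5, so 108 more Tuesdays after the first → 109.

109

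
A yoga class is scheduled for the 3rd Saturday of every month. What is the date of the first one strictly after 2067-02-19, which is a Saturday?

February 2067 starts on a Tuesday; its first Saturday is the 5th, so the 3rd Saturday is the 19th — 2067-02-19.
That is not after 2067-02-19, so look at March 2067.
March 2067 starts on a Tuesday; its first Saturday is the 5th, so the 3rd Saturday is the 19th — 2067-03-19.

2067-03-19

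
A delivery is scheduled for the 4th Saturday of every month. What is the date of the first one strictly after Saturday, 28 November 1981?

November 1981 starts on a Sunday; its first Saturday is the 7th, so the 4th Saturday is the 28th — 28 November 1981.
That is not after 28 November 1981, so look at December 1981.
December 1981 starts on a Tuesday; its first Saturday is the 5th, so the 4th Saturday is the 26th — 26 December 1981.

26 December 1981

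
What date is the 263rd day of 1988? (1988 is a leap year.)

January has 31 days (263 − 31 = 232 remain).
February has 29 days (232 − 29 = 203 remain).
March has 31 days (203 − 31 = 172 remain).
April has 30 days (172 − 30 = 142 remain).
May has 31 days (142 − 31 = 111 remain).
June has 30 days (111 − 30 = 81 remain).
July has 31 days (81 − 31 = 50 remain).
August has 31 days (50 − 31 = 19 remain).
19 into September → September 19.

September 19, 1988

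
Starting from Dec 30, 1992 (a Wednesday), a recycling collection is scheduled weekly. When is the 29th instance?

The 29th occurrence is 28 intervals after the first: 28 × 7 = 196 days after Dec 30, 1992.
Dec has 31 days — 1 day to the end of Dec leaves 195.
Jan has 31 days (164 left).
Feb has 28 days (136 left).
Mar has 31 days (105 left).
Apr has 30 days (75 left).
May has 31 days (44 left).
Jun has 30 days (14 left).
14 days into Jul → Jul 14, 1993.

Jul 14, 1993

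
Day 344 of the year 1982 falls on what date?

January has 31 days (344 − 31 = 313 remain).
February has 28 days (313 − 28 = 285 remain).
March has 31 days (285 − 31 = 254 remain).
April has 30 days (254 − 30 = 224 remain).
May has 31 days (224 − 31 = 193 remain).
June has 30 days (193 − 30 = 163 remain).
July has 31 days (163 − 31 = 132 remain).
August has 31 days (132 − 31 = 101 remain).
September has 30 days (101 − 30 = 71 remain).
October has 31 days (71 − 31 = 40 remain).
November has 30 days (40 − 30 = 10 remain).
10 into December → December 10.

10 December 1982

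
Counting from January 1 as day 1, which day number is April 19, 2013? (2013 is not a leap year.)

Days in months before April: 31 + 28 + 31 = 90.
Plus 19 days into April → day 109.

109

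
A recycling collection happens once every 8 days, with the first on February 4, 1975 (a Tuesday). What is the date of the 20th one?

The 20th occurrence is 19 intervals after the first: 19 × 8 = 152 days after February 4, 1975.
February has 28 days — 24 days to the end of February leaves 128.
March has 31 days (97 left).
April has 30 days (67 left).
May has 31 days (36 left).
June has 30 days (6 left).
6 days into July → July 6, 1975.

July 6, 1975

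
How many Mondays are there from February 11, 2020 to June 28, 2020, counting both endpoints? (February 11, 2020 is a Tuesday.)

19

February 11, 2020 is a Tuesday; the first Monday on or after it is February 17, 2020 (6 days later).
From February 17, 2020 to June 28, 2020: 12 + 31 + 30 + 31 + 28 = 132 days (rest of February, March, April, May, June).
132 ÷ 7 = 18 full weeks with remainder 6, so 18 more Mondays after the first → 19.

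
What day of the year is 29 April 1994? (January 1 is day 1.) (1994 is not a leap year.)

119

Days in months before April: 31 + 28 + 31 = 90.
Plus 29 days into April → day 119.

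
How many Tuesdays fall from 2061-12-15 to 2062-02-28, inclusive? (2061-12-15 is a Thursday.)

11

2061-12-15 is a Thursday; the first Tuesday on or after it is 2061-12-20 (5 days later).
From 2061-12-20 to 2062-02-28: 11 + 31 + 28 = 70 days (rest of December, January, February).
70 ÷ 7 = 10 full weeks with remainder 0, so 10 more Tuesdays after the first → 11.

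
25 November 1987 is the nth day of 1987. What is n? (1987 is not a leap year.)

329

Days in months before November: 31 + 28 + 31 + 30 + 31 + 30 + 31 + 31 + 30 + 31 = 304.
Plus 25 days into November → day 329.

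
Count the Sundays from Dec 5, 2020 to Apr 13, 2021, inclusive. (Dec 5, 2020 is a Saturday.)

Dec 5, 2020 is a Saturday; the first Sunday on or after it is Dec 6, 2020 (1 day later).
From Dec 6, 2020 to Apr 13, 2021: 25 + 31 + 28 + 31 + 13 = 128 days (rest of Dec, Jan, Feb, Mar, Apr).
128 ÷ 7 = 18 full weeks with remainder 2, so 18 more Sundays after the first → 19.

19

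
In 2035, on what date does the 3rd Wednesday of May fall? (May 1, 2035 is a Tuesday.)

May 2035 begins on a Tuesday, so the first Wednesday is May 2 (1 day later).
The 3rd Wednesday is 2 weeks later: 2 + 14 = 16.

May 16, 2035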